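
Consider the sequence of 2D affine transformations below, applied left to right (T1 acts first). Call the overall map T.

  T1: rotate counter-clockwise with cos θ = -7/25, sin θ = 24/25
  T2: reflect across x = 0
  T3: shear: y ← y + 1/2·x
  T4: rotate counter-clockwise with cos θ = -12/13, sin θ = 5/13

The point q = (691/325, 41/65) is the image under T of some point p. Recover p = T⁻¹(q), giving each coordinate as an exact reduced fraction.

T1 = [-7/25 -24/25 0; 24/25 -7/25 0; 0 0 1]
T2·T1 = [7/25 24/25 0; 24/25 -7/25 0; 0 0 1]
T3·…·T1 = [7/25 24/25 0; 11/10 1/5 0; 0 0 1]
T4·…·T1 = [-443/650 -313/325 0; -59/65 12/65 0; 0 0 1]
det M = -1; M⁻¹ = [-12/65 -313/325 0; -59/65 443/650 0; 0 0 1]
M⁻¹ · (691/325, 41/65)ᵀ = (-1, -3/2)ᵀ

p = (-1, -3/2)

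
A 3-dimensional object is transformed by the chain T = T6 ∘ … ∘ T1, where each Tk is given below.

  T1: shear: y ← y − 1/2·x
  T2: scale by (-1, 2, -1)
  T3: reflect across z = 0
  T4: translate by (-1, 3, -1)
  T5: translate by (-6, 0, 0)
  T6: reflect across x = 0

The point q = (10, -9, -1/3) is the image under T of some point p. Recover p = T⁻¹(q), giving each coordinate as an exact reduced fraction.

T1 = [1 0 0 0; -1/2 1 0 0; 0 0 1 0; 0 0 0 1]
T2·T1 = [-1 0 0 0; -1 2 0 0; 0 0 -1 0; 0 0 0 1]
T3·…·T1 = [-1 0 0 0; -1 2 0 0; 0 0 1 0; 0 0 0 1]
T4·…·T1 = [-1 0 0 -1; -1 2 0 3; 0 0 1 -1; 0 0 0 1]
T5·…·T1 = [-1 0 0 -7; -1 2 0 3; 0 0 1 -1; 0 0 0 1]
T6·…·T1 = [1 0 0 7; -1 2 0 3; 0 0 1 -1; 0 0 0 1]
det M = 2; M⁻¹ = [1 0 0 -7; 1/2 1/2 0 -5; 0 0 1 1; 0 0 0 1]
M⁻¹ · (10, -9, -1/3)ᵀ = (3, -9/2, 2/3)ᵀ

p = (3, -9/2, 2/3)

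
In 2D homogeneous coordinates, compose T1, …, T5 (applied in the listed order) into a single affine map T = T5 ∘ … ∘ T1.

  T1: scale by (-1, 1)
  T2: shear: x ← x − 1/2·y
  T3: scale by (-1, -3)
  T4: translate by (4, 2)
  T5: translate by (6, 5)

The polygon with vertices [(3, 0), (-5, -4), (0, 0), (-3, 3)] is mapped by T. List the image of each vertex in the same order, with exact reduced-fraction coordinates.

T1 scale by (-1, 1): (3, 0) → (-3, 0); (-5, -4) → (5, -4); (0, 0) → (0, 0); (-3, 3) → (3, 3)
T2 shear: x ← x − 1/2·y: (-3, 0) → (-3, 0); (5, -4) → (7, -4); (0, 0) → (0, 0); (3, 3) → (3/2, 3)
T3 scale by (-1, -3): (-3, 0) → (3, 0); (7, -4) → (-7, 12); (0, 0) → (0, 0); (3/2, 3) → (-3/2, -9)
T4 translate by (4, 2): (3, 0) → (7, 2); (-7, 12) → (-3, 14); (0, 0) → (4, 2); (-3/2, -9) → (5/2, -7)
T5 translate by (6, 5): (7, 2) → (13, 7); (-3, 14) → (3, 19); (4, 2) → (10, 7); (5/2, -7) → (17/2, -2)

image vertices: (13, 7), (3, 19), (10, 7), (17/2, -2)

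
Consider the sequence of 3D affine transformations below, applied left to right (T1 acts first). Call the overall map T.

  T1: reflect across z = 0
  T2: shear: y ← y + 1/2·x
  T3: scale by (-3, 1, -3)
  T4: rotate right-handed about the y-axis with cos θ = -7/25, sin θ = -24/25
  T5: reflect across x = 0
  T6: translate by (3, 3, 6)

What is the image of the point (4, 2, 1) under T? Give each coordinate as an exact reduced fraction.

T1 reflect across z = 0: (4, 2, 1) → (4, 2, -1)
T2 shear: y ← y + 1/2·x: (4, 2, -1) → (4, 4, -1)
T3 scale by (-3, 1, -3): (4, 4, -1) → (-12, 4, 3)
T4 rotate right-handed about the y-axis with cos θ = -7/25, sin θ = -24/25: (-12, 4, 3) → (12/25, 4, -309/25)
T5 reflect across x = 0: (12/25, 4, -309/25) → (-12/25, 4, -309/25)
T6 translate by (3, 3, 6): (-12/25, 4, -309/25) → (63/25, 7, -159/25)

T(p) = (63/25, 7, -159/25)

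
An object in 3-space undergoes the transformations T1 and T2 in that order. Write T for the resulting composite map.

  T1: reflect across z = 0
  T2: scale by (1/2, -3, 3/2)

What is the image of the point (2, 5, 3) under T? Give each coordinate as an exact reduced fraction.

T(p) = (1, -15, -9/2)

T1 reflect across z = 0: (2, 5, 3) → (2, 5, -3)
T2 scale by (1/2, -3, 3/2): (2, 5, -3) → (1, -15, -9/2)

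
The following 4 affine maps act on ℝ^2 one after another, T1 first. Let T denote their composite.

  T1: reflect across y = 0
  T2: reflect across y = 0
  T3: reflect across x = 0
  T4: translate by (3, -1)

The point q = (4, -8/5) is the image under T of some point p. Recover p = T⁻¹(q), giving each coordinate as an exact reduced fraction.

T1 = [1 0 0; 0 -1 0; 0 0 1]
T2·T1 = [1 0 0; 0 1 0; 0 0 1]
T3·…·T1 = [-1 0 0; 0 1 0; 0 0 1]
T4·…·T1 = [-1 0 3; 0 1 -1; 0 0 1]
det M = -1; M⁻¹ = [-1 0 3; 0 1 1; 0 0 1]
M⁻¹ · (4, -8/5)ᵀ = (-1, -3/5)ᵀ

p = (-1, -3/5)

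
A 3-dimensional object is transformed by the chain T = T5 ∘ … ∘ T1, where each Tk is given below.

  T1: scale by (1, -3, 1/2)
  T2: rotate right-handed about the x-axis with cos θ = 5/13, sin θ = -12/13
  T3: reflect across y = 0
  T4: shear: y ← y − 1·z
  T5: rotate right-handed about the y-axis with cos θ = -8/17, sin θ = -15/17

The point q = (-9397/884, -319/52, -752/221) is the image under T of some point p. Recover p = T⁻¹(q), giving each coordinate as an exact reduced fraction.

p = (2, 4, -1/2)

T1 = [1 0 0 0; 0 -3 0 0; 0 0 1/2 0; 0 0 0 1]
T2·T1 = [1 0 0 0; 0 -15/13 6/13 0; 0 36/13 5/26 0; 0 0 0 1]
T3·…·T1 = [1 0 0 0; 0 15/13 -6/13 0; 0 36/13 5/26 0; 0 0 0 1]
T4·…·T1 = [1 0 0 0; 0 -21/13 -17/26 0; 0 36/13 5/26 0; 0 0 0 1]
T5·…·T1 = [-8/17 -540/221 -75/442 0; 0 -21/13 -17/26 0; 15/17 -288/221 -20/221 0; 0 0 0 1]
det M = 3/2; M⁻¹ = [-8/17 0 15/17 0; -5/13 5/39 -8/39 0; 210/221 -24/13 112/221 0; 0 0 0 1]
M⁻¹ · (-9397/884, -319/52, -752/221)ᵀ = (2, 4, -1/2)ᵀ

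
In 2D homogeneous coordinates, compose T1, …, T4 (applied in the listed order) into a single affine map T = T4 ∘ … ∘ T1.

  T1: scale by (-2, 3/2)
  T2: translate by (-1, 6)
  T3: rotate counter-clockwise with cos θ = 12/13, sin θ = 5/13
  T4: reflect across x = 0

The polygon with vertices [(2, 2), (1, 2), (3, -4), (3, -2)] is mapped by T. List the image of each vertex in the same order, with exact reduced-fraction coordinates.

image vertices: (105/13, 83/13), (81/13, 93/13), (84/13, -35/13), (99/13, 1/13)

T1 scale by (-2, 3/2): (2, 2) → (-4, 3); (1, 2) → (-2, 3); (3, -4) → (-6, -6); (3, -2) → (-6, -3)
T2 translate by (-1, 6): (-4, 3) → (-5, 9); (-2, 3) → (-3, 9); (-6, -6) → (-7, 0); (-6, -3) → (-7, 3)
T3 rotate counter-clockwise with cos θ = 12/13, sin θ = 5/13: (-5, 9) → (-105/13, 83/13); (-3, 9) → (-81/13, 93/13); (-7, 0) → (-84/13, -35/13); (-7, 3) → (-99/13, 1/13)
T4 reflect across x = 0: (-105/13, 83/13) → (105/13, 83/13); (-81/13, 93/13) → (81/13, 93/13); (-84/13, -35/13) → (84/13, -35/13); (-99/13, 1/13) → (99/13, 1/13)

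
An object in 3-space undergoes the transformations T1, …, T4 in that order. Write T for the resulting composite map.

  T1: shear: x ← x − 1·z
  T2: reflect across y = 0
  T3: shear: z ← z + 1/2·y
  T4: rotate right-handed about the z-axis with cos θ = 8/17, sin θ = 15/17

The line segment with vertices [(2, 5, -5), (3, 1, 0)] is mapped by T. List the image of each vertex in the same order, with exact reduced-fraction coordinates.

image vertices: (131/17, 65/17, -15/2), (39/17, 37/17, -1/2)

T1 shear: x ← x − 1·z: (2, 5, -5) → (7, 5, -5); (3, 1, 0) → (3, 1, 0)
T2 reflect across y = 0: (7, 5, -5) → (7, -5, -5); (3, 1, 0) → (3, -1, 0)
T3 shear: z ← z + 1/2·y: (7, -5, -5) → (7, -5, -15/2); (3, -1, 0) → (3, -1, -1/2)
T4 rotate right-handed about the z-axis with cos θ = 8/17, sin θ = 15/17: (7, -5, -15/2) → (131/17, 65/17, -15/2); (3, -1, -1/2) → (39/17, 37/17, -1/2)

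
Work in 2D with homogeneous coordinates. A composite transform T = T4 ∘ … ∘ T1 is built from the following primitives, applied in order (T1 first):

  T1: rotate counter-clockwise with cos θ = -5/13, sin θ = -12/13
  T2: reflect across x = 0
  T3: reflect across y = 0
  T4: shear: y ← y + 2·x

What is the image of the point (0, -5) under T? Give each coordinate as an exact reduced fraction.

T1 rotate counter-clockwise with cos θ = -5/13, sin θ = -12/13: (0, -5) → (-60/13, 25/13)
T2 reflect across x = 0: (-60/13, 25/13) → (60/13, 25/13)
T3 reflect across y = 0: (60/13, 25/13) → (60/13, -25/13)
T4 shear: y ← y + 2·x: (60/13, -25/13) → (60/13, 95/13)

T(p) = (60/13, 95/13)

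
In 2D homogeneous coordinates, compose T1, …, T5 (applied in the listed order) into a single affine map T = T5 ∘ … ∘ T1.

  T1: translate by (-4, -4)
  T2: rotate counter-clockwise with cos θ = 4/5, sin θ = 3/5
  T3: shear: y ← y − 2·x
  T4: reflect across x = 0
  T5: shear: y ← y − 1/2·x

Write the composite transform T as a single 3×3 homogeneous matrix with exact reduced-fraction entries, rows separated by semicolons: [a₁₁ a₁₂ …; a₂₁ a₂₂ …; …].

T1 = [1 0 -4; 0 1 -4; 0 0 1]
T2·T1 = [4/5 -3/5 -4/5; 3/5 4/5 -28/5; 0 0 1]
T3·…·T1 = [4/5 -3/5 -4/5; -1 2 -4; 0 0 1]
T4·…·T1 = [-4/5 3/5 4/5; -1 2 -4; 0 0 1]
T5·…·T1 = [-4/5 3/5 4/5; -3/5 17/10 -22/5; 0 0 1]

T = [-4/5 3/5 4/5; -3/5 17/10 -22/5; 0 0 1]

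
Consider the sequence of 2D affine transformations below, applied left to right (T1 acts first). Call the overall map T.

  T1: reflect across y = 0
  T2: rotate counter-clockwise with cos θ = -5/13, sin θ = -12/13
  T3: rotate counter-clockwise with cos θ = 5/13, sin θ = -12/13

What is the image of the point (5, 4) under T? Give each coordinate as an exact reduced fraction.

T1 reflect across y = 0: (5, 4) → (5, -4)
T2 rotate counter-clockwise with cos θ = -5/13, sin θ = -12/13: (5, -4) → (-73/13, -40/13)
T3 rotate counter-clockwise with cos θ = 5/13, sin θ = -12/13: (-73/13, -40/13) → (-5, 4)

T(p) = (-5, 4)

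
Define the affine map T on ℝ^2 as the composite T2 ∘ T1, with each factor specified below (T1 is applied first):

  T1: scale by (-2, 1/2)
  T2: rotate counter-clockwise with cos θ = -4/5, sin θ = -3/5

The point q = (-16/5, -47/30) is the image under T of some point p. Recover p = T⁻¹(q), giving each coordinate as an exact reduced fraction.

T1 = [-2 0 0; 0 1/2 0; 0 0 1]
T2·T1 = [8/5 3/10 0; 6/5 -2/5 0; 0 0 1]
det M = -1; M⁻¹ = [2/5 3/10 0; 6/5 -8/5 0; 0 0 1]
M⁻¹ · (-16/5, -47/30)ᵀ = (-7/4, -4/3)ᵀ

p = (-7/4, -4/3)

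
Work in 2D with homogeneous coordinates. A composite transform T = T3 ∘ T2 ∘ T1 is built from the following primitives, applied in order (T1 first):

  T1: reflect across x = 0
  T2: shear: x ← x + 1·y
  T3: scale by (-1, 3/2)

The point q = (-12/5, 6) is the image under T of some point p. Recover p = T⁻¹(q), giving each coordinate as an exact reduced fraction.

T1 = [-1 0 0; 0 1 0; 0 0 1]
T2·T1 = [-1 1 0; 0 1 0; 0 0 1]
T3·…·T1 = [1 -1 0; 0 3/2 0; 0 0 1]
det M = 3/2; M⁻¹ = [1 2/3 0; 0 2/3 0; 0 0 1]
M⁻¹ · (-12/5, 6)ᵀ = (8/5, 4)ᵀ

p = (8/5, 4)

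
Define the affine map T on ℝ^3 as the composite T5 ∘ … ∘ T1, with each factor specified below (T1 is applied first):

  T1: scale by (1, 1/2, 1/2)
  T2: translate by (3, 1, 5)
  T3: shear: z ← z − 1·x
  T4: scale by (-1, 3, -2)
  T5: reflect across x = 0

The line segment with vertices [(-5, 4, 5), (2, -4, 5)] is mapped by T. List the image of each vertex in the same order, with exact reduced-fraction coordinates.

image vertices: (-2, 9, -19), (5, -3, -5)

T1 scale by (1, 1/2, 1/2): (-5, 4, 5) → (-5, 2, 5/2); (2, -4, 5) → (2, -2, 5/2)
T2 translate by (3, 1, 5): (-5, 2, 5/2) → (-2, 3, 15/2); (2, -2, 5/2) → (5, -1, 15/2)
T3 shear: z ← z − 1·x: (-2, 3, 15/2) → (-2, 3, 19/2); (5, -1, 15/2) → (5, -1, 5/2)
T4 scale by (-1, 3, -2): (-2, 3, 19/2) → (2, 9, -19); (5, -1, 5/2) → (-5, -3, -5)
T5 reflect across x = 0: (2, 9, -19) → (-2, 9, -19); (-5, -3, -5) → (5, -3, -5)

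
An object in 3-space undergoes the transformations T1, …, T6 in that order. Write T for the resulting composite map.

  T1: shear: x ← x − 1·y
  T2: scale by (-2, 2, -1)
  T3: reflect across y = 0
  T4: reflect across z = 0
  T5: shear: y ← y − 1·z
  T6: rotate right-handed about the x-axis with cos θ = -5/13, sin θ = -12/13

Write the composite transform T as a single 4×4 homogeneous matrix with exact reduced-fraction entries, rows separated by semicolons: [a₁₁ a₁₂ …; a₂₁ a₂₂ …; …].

T1 = [1 -1 0 0; 0 1 0 0; 0 0 1 0; 0 0 0 1]
T2·T1 = [-2 2 0 0; 0 2 0 0; 0 0 -1 0; 0 0 0 1]
T3·…·T1 = [-2 2 0 0; 0 -2 0 0; 0 0 -1 0; 0 0 0 1]
T4·…·T1 = [-2 2 0 0; 0 -2 0 0; 0 0 1 0; 0 0 0 1]
T5·…·T1 = [-2 2 0 0; 0 -2 -1 0; 0 0 1 0; 0 0 0 1]
T6·…·T1 = [-2 2 0 0; 0 10/13 17/13 0; 0 24/13 7/13 0; 0 0 0 1]

T = [-2 2 0 0; 0 10/13 17/13 0; 0 24/13 7/13 0; 0 0 0 1]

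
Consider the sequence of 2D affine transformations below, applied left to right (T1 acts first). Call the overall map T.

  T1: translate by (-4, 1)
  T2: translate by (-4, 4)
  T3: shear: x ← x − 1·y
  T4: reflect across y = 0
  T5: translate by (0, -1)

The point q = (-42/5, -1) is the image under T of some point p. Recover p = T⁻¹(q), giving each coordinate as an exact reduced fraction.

T1 = [1 0 -4; 0 1 1; 0 0 1]
T2·T1 = [1 0 -8; 0 1 5; 0 0 1]
T3·…·T1 = [1 -1 -13; 0 1 5; 0 0 1]
T4·…·T1 = [1 -1 -13; 0 -1 -5; 0 0 1]
T5·…·T1 = [1 -1 -13; 0 -1 -6; 0 0 1]
det M = -1; M⁻¹ = [1 -1 7; 0 -1 -6; 0 0 1]
M⁻¹ · (-42/5, -1)ᵀ = (-2/5, -5)ᵀ

p = (-2/5, -5)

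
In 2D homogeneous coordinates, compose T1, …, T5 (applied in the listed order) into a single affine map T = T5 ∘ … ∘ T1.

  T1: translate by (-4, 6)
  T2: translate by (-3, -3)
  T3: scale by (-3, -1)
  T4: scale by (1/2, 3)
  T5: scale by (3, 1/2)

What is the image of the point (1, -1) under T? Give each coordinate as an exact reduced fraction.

T1 translate by (-4, 6): (1, -1) → (-3, 5)
T2 translate by (-3, -3): (-3, 5) → (-6, 2)
T3 scale by (-3, -1): (-6, 2) → (18, -2)
T4 scale by (1/2, 3): (18, -2) → (9, -6)
T5 scale by (3, 1/2): (9, -6) → (27, -3)

T(p) = (27, -3)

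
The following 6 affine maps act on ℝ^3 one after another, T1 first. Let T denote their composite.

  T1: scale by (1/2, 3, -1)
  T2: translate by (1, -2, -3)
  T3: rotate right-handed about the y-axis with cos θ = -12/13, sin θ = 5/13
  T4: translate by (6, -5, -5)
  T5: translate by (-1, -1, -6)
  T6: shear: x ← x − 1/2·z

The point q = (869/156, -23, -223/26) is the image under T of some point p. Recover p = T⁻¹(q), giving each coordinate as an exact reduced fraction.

T1 = [1/2 0 0 0; 0 3 0 0; 0 0 -1 0; 0 0 0 1]
T2·T1 = [1/2 0 0 1; 0 3 0 -2; 0 0 -1 -3; 0 0 0 1]
T3·…·T1 = [-6/13 0 -5/13 -27/13; 0 3 0 -2; -5/26 0 12/13 31/13; 0 0 0 1]
T4·…·T1 = [-6/13 0 -5/13 51/13; 0 3 0 -7; -5/26 0 12/13 -34/13; 0 0 0 1]
T5·…·T1 = [-6/13 0 -5/13 38/13; 0 3 0 -8; -5/26 0 12/13 -112/13; 0 0 0 1]
T6·…·T1 = [-19/52 0 -11/13 94/13; 0 3 0 -8; -5/26 0 12/13 -112/13; 0 0 0 1]
det M = -3/2; M⁻¹ = [-24/13 0 -22/13 -16/13; 0 1/3 0 8/3; -5/13 0 19/26 118/13; 0 0 0 1]
M⁻¹ · (869/156, -23, -223/26)ᵀ = (3, -5, 2/3)ᵀ

p = (3, -5, 2/3)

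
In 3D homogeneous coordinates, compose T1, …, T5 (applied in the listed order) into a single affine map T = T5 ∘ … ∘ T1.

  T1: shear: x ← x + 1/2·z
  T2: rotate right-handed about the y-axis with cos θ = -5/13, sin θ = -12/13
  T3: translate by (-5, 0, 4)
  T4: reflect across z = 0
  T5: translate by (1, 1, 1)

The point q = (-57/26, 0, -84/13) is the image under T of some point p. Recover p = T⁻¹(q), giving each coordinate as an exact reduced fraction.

p = (4, -1, -3)

T1 = [1 0 1/2 0; 0 1 0 0; 0 0 1 0; 0 0 0 1]
T2·T1 = [-5/13 0 -29/26 0; 0 1 0 0; 12/13 0 1/13 0; 0 0 0 1]
T3·…·T1 = [-5/13 0 -29/26 -5; 0 1 0 0; 12/13 0 1/13 4; 0 0 0 1]
T4·…·T1 = [-5/13 0 -29/26 -5; 0 1 0 0; -12/13 0 -1/13 -4; 0 0 0 1]
T5·…·T1 = [-5/13 0 -29/26 -4; 0 1 0 1; -12/13 0 -1/13 -3; 0 0 0 1]
det M = -1; M⁻¹ = [1/13 0 -29/26 -79/26; 0 1 0 -1; -12/13 0 5/13 -33/13; 0 0 0 1]
M⁻¹ · (-57/26, 0, -84/13)ᵀ = (4, -1, -3)ᵀ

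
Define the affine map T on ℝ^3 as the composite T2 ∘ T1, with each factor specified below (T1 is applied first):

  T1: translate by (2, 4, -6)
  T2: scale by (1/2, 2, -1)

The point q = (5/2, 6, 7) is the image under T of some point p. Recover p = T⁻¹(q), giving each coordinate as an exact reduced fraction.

p = (3, -1, -1)

T1 = [1 0 0 2; 0 1 0 4; 0 0 1 -6; 0 0 0 1]
T2·T1 = [1/2 0 0 1; 0 2 0 8; 0 0 -1 6; 0 0 0 1]
det M = -1; M⁻¹ = [2 0 0 -2; 0 1/2 0 -4; 0 0 -1 6; 0 0 0 1]
M⁻¹ · (5/2, 6, 7)ᵀ = (3, -1, -1)ᵀ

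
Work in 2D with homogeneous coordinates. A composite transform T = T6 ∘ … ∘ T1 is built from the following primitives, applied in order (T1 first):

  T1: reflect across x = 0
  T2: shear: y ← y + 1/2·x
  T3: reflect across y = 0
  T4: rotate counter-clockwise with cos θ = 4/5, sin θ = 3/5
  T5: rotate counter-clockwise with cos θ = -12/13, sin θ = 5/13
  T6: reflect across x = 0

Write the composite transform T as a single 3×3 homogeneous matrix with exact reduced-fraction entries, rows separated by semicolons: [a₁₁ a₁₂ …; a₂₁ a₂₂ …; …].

T = [-71/65 16/65 0; -31/130 63/65 0; 0 0 1]

T1 = [-1 0 0; 0 1 0; 0 0 1]
T2·T1 = [-1 0 0; -1/2 1 0; 0 0 1]
T3·…·T1 = [-1 0 0; 1/2 -1 0; 0 0 1]
T4·…·T1 = [-11/10 3/5 0; -1/5 -4/5 0; 0 0 1]
T5·…·T1 = [71/65 -16/65 0; -31/130 63/65 0; 0 0 1]
T6·…·T1 = [-71/65 16/65 0; -31/130 63/65 0; 0 0 1]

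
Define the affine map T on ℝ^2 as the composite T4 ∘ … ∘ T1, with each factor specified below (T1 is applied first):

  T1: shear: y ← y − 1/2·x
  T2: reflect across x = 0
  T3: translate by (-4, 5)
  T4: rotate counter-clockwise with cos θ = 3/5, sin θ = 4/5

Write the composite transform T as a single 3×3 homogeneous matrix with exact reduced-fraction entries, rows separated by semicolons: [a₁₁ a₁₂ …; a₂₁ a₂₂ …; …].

T = [-1/5 -4/5 -32/5; -11/10 3/5 -1/5; 0 0 1]

T1 = [1 0 0; -1/2 1 0; 0 0 1]
T2·T1 = [-1 0 0; -1/2 1 0; 0 0 1]
T3·…·T1 = [-1 0 -4; -1/2 1 5; 0 0 1]
T4·…·T1 = [-1/5 -4/5 -32/5; -11/10 3/5 -1/5; 0 0 1]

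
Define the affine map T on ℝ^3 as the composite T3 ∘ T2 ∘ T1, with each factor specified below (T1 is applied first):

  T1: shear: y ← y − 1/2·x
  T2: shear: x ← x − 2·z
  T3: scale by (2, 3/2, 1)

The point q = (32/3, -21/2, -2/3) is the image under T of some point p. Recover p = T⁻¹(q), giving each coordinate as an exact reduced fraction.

p = (4, -5, -2/3)

T1 = [1 0 0 0; -1/2 1 0 0; 0 0 1 0; 0 0 0 1]
T2·T1 = [1 0 -2 0; -1/2 1 0 0; 0 0 1 0; 0 0 0 1]
T3·…·T1 = [2 0 -4 0; -3/4 3/2 0 0; 0 0 1 0; 0 0 0 1]
det M = 3; M⁻¹ = [1/2 0 2 0; 1/4 2/3 1 0; 0 0 1 0; 0 0 0 1]
M⁻¹ · (32/3, -21/2, -2/3)ᵀ = (4, -5, -2/3)ᵀ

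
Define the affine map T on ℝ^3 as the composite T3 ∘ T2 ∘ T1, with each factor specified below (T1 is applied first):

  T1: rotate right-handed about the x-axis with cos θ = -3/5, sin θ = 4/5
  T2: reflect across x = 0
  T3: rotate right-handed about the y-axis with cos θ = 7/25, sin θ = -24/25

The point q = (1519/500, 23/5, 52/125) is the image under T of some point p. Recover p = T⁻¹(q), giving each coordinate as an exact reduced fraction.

p = (-5/4, -5, -2)

T1 = [1 0 0 0; 0 -3/5 -4/5 0; 0 4/5 -3/5 0; 0 0 0 1]
T2·T1 = [-1 0 0 0; 0 -3/5 -4/5 0; 0 4/5 -3/5 0; 0 0 0 1]
T3·…·T1 = [-7/25 -96/125 72/125 0; 0 -3/5 -4/5 0; -24/25 28/125 -21/125 0; 0 0 0 1]
det M = -1; M⁻¹ = [-7/25 0 -24/25 0; -96/125 -3/5 28/125 0; 72/125 -4/5 -21/125 0; 0 0 0 1]
M⁻¹ · (1519/500, 23/5, 52/125)ᵀ = (-5/4, -5, -2)ᵀ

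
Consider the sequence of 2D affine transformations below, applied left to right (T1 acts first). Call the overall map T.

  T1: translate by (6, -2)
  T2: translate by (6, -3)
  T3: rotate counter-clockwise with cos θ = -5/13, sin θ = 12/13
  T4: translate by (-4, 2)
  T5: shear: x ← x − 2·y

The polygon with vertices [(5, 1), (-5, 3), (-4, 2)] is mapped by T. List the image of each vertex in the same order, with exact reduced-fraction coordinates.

image vertices: (-589/13, 250/13), (-303/13, 120/13), (-330/13, 137/13)

T1 translate by (6, -2): (5, 1) → (11, -1); (-5, 3) → (1, 1); (-4, 2) → (2, 0)
T2 translate by (6, -3): (11, -1) → (17, -4); (1, 1) → (7, -2); (2, 0) → (8, -3)
T3 rotate counter-clockwise with cos θ = -5/13, sin θ = 12/13: (17, -4) → (-37/13, 224/13); (7, -2) → (-11/13, 94/13); (8, -3) → (-4/13, 111/13)
T4 translate by (-4, 2): (-37/13, 224/13) → (-89/13, 250/13); (-11/13, 94/13) → (-63/13, 120/13); (-4/13, 111/13) → (-56/13, 137/13)
T5 shear: x ← x − 2·y: (-89/13, 250/13) → (-589/13, 250/13); (-63/13, 120/13) → (-303/13, 120/13); (-56/13, 137/13) → (-330/13, 137/13)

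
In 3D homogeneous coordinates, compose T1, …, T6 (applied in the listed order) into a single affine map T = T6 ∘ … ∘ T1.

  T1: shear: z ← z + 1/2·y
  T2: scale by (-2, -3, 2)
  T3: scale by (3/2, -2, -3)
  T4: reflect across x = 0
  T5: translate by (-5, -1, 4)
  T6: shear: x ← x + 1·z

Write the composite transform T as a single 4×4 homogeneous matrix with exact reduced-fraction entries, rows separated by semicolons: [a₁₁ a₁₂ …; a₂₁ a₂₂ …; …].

T1 = [1 0 0 0; 0 1 0 0; 0 1/2 1 0; 0 0 0 1]
T2·T1 = [-2 0 0 0; 0 -3 0 0; 0 1 2 0; 0 0 0 1]
T3·…·T1 = [-3 0 0 0; 0 6 0 0; 0 -3 -6 0; 0 0 0 1]
T4·…·T1 = [3 0 0 0; 0 6 0 0; 0 -3 -6 0; 0 0 0 1]
T5·…·T1 = [3 0 0 -5; 0 6 0 -1; 0 -3 -6 4; 0 0 0 1]
T6·…·T1 = [3 -3 -6 -1; 0 6 0 -1; 0 -3 -6 4; 0 0 0 1]

T = [3 -3 -6 -1; 0 6 0 -1; 0 -3 -6 4; 0 0 0 1]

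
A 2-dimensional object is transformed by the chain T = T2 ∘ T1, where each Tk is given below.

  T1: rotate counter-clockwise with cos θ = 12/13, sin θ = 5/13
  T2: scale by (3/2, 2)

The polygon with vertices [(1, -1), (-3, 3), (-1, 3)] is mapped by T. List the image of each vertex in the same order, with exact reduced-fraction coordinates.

T1 rotate counter-clockwise with cos θ = 12/13, sin θ = 5/13: (1, -1) → (17/13, -7/13); (-3, 3) → (-51/13, 21/13); (-1, 3) → (-27/13, 31/13)
T2 scale by (3/2, 2): (17/13, -7/13) → (51/26, -14/13); (-51/13, 21/13) → (-153/26, 42/13); (-27/13, 31/13) → (-81/26, 62/13)

image vertices: (51/26, -14/13), (-153/26, 42/13), (-81/26, 62/13)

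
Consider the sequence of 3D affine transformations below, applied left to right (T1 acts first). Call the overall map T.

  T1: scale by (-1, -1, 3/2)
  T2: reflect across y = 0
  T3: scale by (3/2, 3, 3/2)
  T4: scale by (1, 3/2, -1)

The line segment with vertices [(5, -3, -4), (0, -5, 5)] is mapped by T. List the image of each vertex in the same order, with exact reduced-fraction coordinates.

T1 scale by (-1, -1, 3/2): (5, -3, -4) → (-5, 3, -6); (0, -5, 5) → (0, 5, 15/2)
T2 reflect across y = 0: (-5, 3, -6) → (-5, -3, -6); (0, 5, 15/2) → (0, -5, 15/2)
T3 scale by (3/2, 3, 3/2): (-5, -3, -6) → (-15/2, -9, -9); (0, -5, 15/2) → (0, -15, 45/4)
T4 scale by (1, 3/2, -1): (-15/2, -9, -9) → (-15/2, -27/2, 9); (0, -15, 45/4) → (0, -45/2, -45/4)

image vertices: (-15/2, -27/2, 9), (0, -45/2, -45/4)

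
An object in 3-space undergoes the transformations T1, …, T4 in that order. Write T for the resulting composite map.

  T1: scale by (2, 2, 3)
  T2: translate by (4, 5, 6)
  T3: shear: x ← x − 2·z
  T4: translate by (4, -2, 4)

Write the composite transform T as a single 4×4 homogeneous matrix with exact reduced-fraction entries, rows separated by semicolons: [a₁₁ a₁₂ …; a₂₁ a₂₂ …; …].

T = [2 0 -6 -4; 0 2 0 3; 0 0 3 10; 0 0 0 1]

T1 = [2 0 0 0; 0 2 0 0; 0 0 3 0; 0 0 0 1]
T2·T1 = [2 0 0 4; 0 2 0 5; 0 0 3 6; 0 0 0 1]
T3·…·T1 = [2 0 -6 -8; 0 2 0 5; 0 0 3 6; 0 0 0 1]
T4·…·T1 = [2 0 -6 -4; 0 2 0 3; 0 0 3 10; 0 0 0 1]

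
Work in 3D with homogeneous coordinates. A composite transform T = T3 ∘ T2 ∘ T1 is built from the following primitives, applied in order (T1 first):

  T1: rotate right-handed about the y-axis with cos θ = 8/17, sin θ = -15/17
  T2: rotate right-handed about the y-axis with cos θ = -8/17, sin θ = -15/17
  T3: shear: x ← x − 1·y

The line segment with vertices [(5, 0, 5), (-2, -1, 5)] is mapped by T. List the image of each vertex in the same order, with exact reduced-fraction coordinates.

T1 rotate right-handed about the y-axis with cos θ = 8/17, sin θ = -15/17: (5, 0, 5) → (-35/17, 0, 115/17); (-2, -1, 5) → (-91/17, -1, 10/17)
T2 rotate right-handed about the y-axis with cos θ = -8/17, sin θ = -15/17: (-35/17, 0, 115/17) → (-5, 0, -5); (-91/17, -1, 10/17) → (2, -1, -5)
T3 shear: x ← x − 1·y: (-5, 0, -5) → (-5, 0, -5); (2, -1, -5) → (3, -1, -5)

image vertices: (-5, 0, -5), (3, -1, -5)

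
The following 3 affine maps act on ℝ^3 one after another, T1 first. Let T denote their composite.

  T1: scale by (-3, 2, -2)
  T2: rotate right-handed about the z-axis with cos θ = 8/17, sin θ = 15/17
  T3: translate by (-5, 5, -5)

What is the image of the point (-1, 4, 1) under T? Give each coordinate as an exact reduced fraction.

T(p) = (-181/17, 194/17, -7)

T1 scale by (-3, 2, -2): (-1, 4, 1) → (3, 8, -2)
T2 rotate right-handed about the z-axis with cos θ = 8/17, sin θ = 15/17: (3, 8, -2) → (-96/17, 109/17, -2)
T3 translate by (-5, 5, -5): (-96/17, 109/17, -2) → (-181/17, 194/17, -7)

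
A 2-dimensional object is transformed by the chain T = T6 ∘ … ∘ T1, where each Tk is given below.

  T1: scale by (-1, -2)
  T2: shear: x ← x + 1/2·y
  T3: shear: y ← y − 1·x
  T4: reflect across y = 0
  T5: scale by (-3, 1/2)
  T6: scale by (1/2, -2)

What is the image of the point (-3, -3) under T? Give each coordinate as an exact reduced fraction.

T(p) = (-9, 0)

T1 scale by (-1, -2): (-3, -3) → (3, 6)
T2 shear: x ← x + 1/2·y: (3, 6) → (6, 6)
T3 shear: y ← y − 1·x: (6, 6) → (6, 0)
T4 reflect across y = 0: (6, 0) → (6, 0)
T5 scale by (-3, 1/2): (6, 0) → (-18, 0)
T6 scale by (1/2, -2): (-18, 0) → (-9, 0)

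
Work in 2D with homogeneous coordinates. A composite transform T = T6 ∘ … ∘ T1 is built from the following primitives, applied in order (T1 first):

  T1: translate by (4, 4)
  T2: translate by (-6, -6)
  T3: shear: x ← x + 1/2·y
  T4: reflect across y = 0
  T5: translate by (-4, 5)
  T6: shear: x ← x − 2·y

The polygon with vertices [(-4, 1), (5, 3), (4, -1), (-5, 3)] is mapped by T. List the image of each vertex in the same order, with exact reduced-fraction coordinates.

image vertices: (-45/2, 6), (-17/2, 4), (-39/2, 8), (-37/2, 4)

T1 translate by (4, 4): (-4, 1) → (0, 5); (5, 3) → (9, 7); (4, -1) → (8, 3); (-5, 3) → (-1, 7)
T2 translate by (-6, -6): (0, 5) → (-6, -1); (9, 7) → (3, 1); (8, 3) → (2, -3); (-1, 7) → (-7, 1)
T3 shear: x ← x + 1/2·y: (-6, -1) → (-13/2, -1); (3, 1) → (7/2, 1); (2, -3) → (1/2, -3); (-7, 1) → (-13/2, 1)
T4 reflect across y = 0: (-13/2, -1) → (-13/2, 1); (7/2, 1) → (7/2, -1); (1/2, -3) → (1/2, 3); (-13/2, 1) → (-13/2, -1)
T5 translate by (-4, 5): (-13/2, 1) → (-21/2, 6); (7/2, -1) → (-1/2, 4); (1/2, 3) → (-7/2, 8); (-13/2, -1) → (-21/2, 4)
T6 shear: x ← x − 2·y: (-21/2, 6) → (-45/2, 6); (-1/2, 4) → (-17/2, 4); (-7/2, 8) → (-39/2, 8); (-21/2, 4) → (-37/2, 4)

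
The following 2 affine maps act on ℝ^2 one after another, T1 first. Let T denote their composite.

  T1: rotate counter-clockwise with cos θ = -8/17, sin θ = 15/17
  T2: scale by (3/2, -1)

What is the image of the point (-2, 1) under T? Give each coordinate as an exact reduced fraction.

T(p) = (3/34, 38/17)

T1 rotate counter-clockwise with cos θ = -8/17, sin θ = 15/17: (-2, 1) → (1/17, -38/17)
T2 scale by (3/2, -1): (1/17, -38/17) → (3/34, 38/17)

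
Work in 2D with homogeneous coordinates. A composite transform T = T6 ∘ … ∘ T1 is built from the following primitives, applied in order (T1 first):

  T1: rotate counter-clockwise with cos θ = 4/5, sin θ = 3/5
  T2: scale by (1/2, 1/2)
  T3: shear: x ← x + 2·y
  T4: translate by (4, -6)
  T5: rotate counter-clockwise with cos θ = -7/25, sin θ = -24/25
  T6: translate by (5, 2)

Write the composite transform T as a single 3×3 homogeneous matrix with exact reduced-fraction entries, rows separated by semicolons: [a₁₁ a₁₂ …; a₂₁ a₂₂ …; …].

T = [1/125 61/250 -47/25; -261/250 -74/125 -4/25; 0 0 1]

T1 = [4/5 -3/5 0; 3/5 4/5 0; 0 0 1]
T2·T1 = [2/5 -3/10 0; 3/10 2/5 0; 0 0 1]
T3·…·T1 = [1 1/2 0; 3/10 2/5 0; 0 0 1]
T4·…·T1 = [1 1/2 4; 3/10 2/5 -6; 0 0 1]
T5·…·T1 = [1/125 61/250 -172/25; -261/250 -74/125 -54/25; 0 0 1]
T6·…·T1 = [1/125 61/250 -47/25; -261/250 -74/125 -4/25; 0 0 1]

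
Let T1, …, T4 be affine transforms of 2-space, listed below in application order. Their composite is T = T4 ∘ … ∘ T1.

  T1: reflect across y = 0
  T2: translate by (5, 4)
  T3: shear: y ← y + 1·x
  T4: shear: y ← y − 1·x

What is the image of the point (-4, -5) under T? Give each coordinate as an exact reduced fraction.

T1 reflect across y = 0: (-4, -5) → (-4, 5)
T2 translate by (5, 4): (-4, 5) → (1, 9)
T3 shear: y ← y + 1·x: (1, 9) → (1, 10)
T4 shear: y ← y − 1·x: (1, 10) → (1, 9)

T(p) = (1, 9)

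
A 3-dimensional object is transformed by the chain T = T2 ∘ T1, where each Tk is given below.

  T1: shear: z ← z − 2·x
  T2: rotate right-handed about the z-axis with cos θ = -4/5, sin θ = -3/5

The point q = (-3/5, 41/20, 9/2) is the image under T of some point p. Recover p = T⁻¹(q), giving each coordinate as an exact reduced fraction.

p = (-3/4, -2, 3)

T1 = [1 0 0 0; 0 1 0 0; -2 0 1 0; 0 0 0 1]
T2·T1 = [-4/5 3/5 0 0; -3/5 -4/5 0 0; -2 0 1 0; 0 0 0 1]
det M = 1; M⁻¹ = [-4/5 -3/5 0 0; 3/5 -4/5 0 0; -8/5 -6/5 1 0; 0 0 0 1]
M⁻¹ · (-3/5, 41/20, 9/2)ᵀ = (-3/4, -2, 3)ᵀ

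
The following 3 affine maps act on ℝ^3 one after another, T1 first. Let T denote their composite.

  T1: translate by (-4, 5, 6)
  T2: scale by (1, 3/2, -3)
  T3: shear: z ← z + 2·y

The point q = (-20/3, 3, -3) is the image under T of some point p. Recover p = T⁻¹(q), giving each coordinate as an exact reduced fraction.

T1 = [1 0 0 -4; 0 1 0 5; 0 0 1 6; 0 0 0 1]
T2·T1 = [1 0 0 -4; 0 3/2 0 15/2; 0 0 -3 -18; 0 0 0 1]
T3·…·T1 = [1 0 0 -4; 0 3/2 0 15/2; 0 3 -3 -3; 0 0 0 1]
det M = -9/2; M⁻¹ = [1 0 0 4; 0 2/3 0 -5; 0 2/3 -1/3 -6; 0 0 0 1]
M⁻¹ · (-20/3, 3, -3)ᵀ = (-8/3, -3, -3)ᵀ

p = (-8/3, -3, -3)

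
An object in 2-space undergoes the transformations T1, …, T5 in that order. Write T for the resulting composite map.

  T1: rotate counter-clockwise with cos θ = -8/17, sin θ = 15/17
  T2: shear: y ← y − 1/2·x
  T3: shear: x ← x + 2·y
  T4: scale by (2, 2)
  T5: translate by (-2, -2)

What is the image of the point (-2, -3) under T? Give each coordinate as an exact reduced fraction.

T(p) = (-58/17, -107/17)

T1 rotate counter-clockwise with cos θ = -8/17, sin θ = 15/17: (-2, -3) → (61/17, -6/17)
T2 shear: y ← y − 1/2·x: (61/17, -6/17) → (61/17, -73/34)
T3 shear: x ← x + 2·y: (61/17, -73/34) → (-12/17, -73/34)
T4 scale by (2, 2): (-12/17, -73/34) → (-24/17, -73/17)
T5 translate by (-2, -2): (-24/17, -73/17) → (-58/17, -107/17)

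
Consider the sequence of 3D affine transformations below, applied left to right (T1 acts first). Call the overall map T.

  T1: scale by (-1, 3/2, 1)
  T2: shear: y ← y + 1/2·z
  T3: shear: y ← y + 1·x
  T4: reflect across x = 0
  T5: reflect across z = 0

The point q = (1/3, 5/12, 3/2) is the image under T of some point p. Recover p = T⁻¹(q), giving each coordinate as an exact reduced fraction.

T1 = [-1 0 0 0; 0 3/2 0 0; 0 0 1 0; 0 0 0 1]
T2·T1 = [-1 0 0 0; 0 3/2 1/2 0; 0 0 1 0; 0 0 0 1]
T3·…·T1 = [-1 0 0 0; -1 3/2 1/2 0; 0 0 1 0; 0 0 0 1]
T4·…·T1 = [1 0 0 0; -1 3/2 1/2 0; 0 0 1 0; 0 0 0 1]
T5·…·T1 = [1 0 0 0; -1 3/2 1/2 0; 0 0 -1 0; 0 0 0 1]
det M = -3/2; M⁻¹ = [1 0 0 0; 2/3 2/3 1/3 0; 0 0 -1 0; 0 0 0 1]
M⁻¹ · (1/3, 5/12, 3/2)ᵀ = (1/3, 1, -3/2)ᵀ

p = (1/3, 1, -3/2)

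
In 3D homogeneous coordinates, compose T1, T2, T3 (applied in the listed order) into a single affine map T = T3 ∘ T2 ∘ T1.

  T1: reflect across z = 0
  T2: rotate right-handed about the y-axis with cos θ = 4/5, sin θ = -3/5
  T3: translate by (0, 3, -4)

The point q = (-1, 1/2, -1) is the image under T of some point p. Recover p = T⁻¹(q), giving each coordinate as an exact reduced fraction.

p = (1, -5/2, -3)

T1 = [1 0 0 0; 0 1 0 0; 0 0 -1 0; 0 0 0 1]
T2·T1 = [4/5 0 3/5 0; 0 1 0 0; 3/5 0 -4/5 0; 0 0 0 1]
T3·…·T1 = [4/5 0 3/5 0; 0 1 0 3; 3/5 0 -4/5 -4; 0 0 0 1]
det M = -1; M⁻¹ = [4/5 0 3/5 12/5; 0 1 0 -3; 3/5 0 -4/5 -16/5; 0 0 0 1]
M⁻¹ · (-1, 1/2, -1)ᵀ = (1, -5/2, -3)ᵀ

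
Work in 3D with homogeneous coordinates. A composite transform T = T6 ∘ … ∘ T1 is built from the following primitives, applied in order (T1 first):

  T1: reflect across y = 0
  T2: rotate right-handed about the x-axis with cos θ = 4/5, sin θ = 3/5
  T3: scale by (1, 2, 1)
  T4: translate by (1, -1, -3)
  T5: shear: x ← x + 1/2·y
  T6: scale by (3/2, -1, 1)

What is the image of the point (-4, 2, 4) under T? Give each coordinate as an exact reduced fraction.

T1 reflect across y = 0: (-4, 2, 4) → (-4, -2, 4)
T2 rotate right-handed about the x-axis with cos θ = 4/5, sin θ = 3/5: (-4, -2, 4) → (-4, -4, 2)
T3 scale by (1, 2, 1): (-4, -4, 2) → (-4, -8, 2)
T4 translate by (1, -1, -3): (-4, -8, 2) → (-3, -9, -1)
T5 shear: x ← x + 1/2·y: (-3, -9, -1) → (-15/2, -9, -1)
T6 scale by (3/2, -1, 1): (-15/2, -9, -1) → (-45/4, 9, -1)

T(p) = (-45/4, 9, -1)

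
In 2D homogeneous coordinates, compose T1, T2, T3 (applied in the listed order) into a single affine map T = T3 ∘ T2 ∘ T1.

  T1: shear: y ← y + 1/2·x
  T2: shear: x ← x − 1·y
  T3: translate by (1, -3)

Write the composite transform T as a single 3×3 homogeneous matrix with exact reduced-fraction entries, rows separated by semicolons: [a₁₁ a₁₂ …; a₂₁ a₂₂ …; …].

T = [1/2 -1 1; 1/2 1 -3; 0 0 1]

T1 = [1 0 0; 1/2 1 0; 0 0 1]
T2·T1 = [1/2 -1 0; 1/2 1 0; 0 0 1]
T3·…·T1 = [1/2 -1 1; 1/2 1 -3; 0 0 1]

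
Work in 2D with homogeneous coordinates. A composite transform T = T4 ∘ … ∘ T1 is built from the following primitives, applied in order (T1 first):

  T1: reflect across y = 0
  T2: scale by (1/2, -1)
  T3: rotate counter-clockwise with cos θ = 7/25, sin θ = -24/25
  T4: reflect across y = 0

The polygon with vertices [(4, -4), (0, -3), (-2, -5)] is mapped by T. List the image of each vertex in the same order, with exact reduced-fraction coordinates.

image vertices: (-82/25, 76/25), (-72/25, 21/25), (-127/25, 11/25)

T1 reflect across y = 0: (4, -4) → (4, 4); (0, -3) → (0, 3); (-2, -5) → (-2, 5)
T2 scale by (1/2, -1): (4, 4) → (2, -4); (0, 3) → (0, -3); (-2, 5) → (-1, -5)
T3 rotate counter-clockwise with cos θ = 7/25, sin θ = -24/25: (2, -4) → (-82/25, -76/25); (0, -3) → (-72/25, -21/25); (-1, -5) → (-127/25, -11/25)
T4 reflect across y = 0: (-82/25, -76/25) → (-82/25, 76/25); (-72/25, -21/25) → (-72/25, 21/25); (-127/25, -11/25) → (-127/25, 11/25)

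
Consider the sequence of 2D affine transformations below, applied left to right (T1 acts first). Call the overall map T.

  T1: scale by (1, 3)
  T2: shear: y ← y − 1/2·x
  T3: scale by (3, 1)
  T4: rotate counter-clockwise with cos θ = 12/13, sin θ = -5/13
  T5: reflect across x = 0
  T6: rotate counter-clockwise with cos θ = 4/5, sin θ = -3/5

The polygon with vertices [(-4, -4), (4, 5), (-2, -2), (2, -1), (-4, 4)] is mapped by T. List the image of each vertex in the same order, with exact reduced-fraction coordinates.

T1 scale by (1, 3): (-4, -4) → (-4, -12); (4, 5) → (4, 15); (-2, -2) → (-2, -6); (2, -1) → (2, -3); (-4, 4) → (-4, 12)
T2 shear: y ← y − 1/2·x: (-4, -12) → (-4, -10); (4, 15) → (4, 13); (-2, -6) → (-2, -5); (2, -3) → (2, -4); (-4, 12) → (-4, 14)
T3 scale by (3, 1): (-4, -10) → (-12, -10); (4, 13) → (12, 13); (-2, -5) → (-6, -5); (2, -4) → (6, -4); (-4, 14) → (-12, 14)
T4 rotate counter-clockwise with cos θ = 12/13, sin θ = -5/13: (-12, -10) → (-194/13, -60/13); (12, 13) → (209/13, 96/13); (-6, -5) → (-97/13, -30/13); (6, -4) → (4, -6); (-12, 14) → (-74/13, 228/13)
T5 reflect across x = 0: (-194/13, -60/13) → (194/13, -60/13); (209/13, 96/13) → (-209/13, 96/13); (-97/13, -30/13) → (97/13, -30/13); (4, -6) → (-4, -6); (-74/13, 228/13) → (74/13, 228/13)
T6 rotate counter-clockwise with cos θ = 4/5, sin θ = -3/5: (194/13, -60/13) → (596/65, -822/65); (-209/13, 96/13) → (-548/65, 1011/65); (97/13, -30/13) → (298/65, -411/65); (-4, -6) → (-34/5, -12/5); (74/13, 228/13) → (196/13, 138/13)

image vertices: (596/65, -822/65), (-548/65, 1011/65), (298/65, -411/65), (-34/5, -12/5), (196/13, 138/13)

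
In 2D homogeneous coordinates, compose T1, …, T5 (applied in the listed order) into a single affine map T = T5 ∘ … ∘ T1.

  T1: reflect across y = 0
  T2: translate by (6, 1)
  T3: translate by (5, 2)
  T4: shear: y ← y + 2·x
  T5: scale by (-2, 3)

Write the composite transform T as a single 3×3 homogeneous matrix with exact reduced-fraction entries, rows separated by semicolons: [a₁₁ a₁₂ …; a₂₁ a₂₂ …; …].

T = [-2 0 -22; 6 -3 75; 0 0 1]

T1 = [1 0 0; 0 -1 0; 0 0 1]
T2·T1 = [1 0 6; 0 -1 1; 0 0 1]
T3·…·T1 = [1 0 11; 0 -1 3; 0 0 1]
T4·…·T1 = [1 0 11; 2 -1 25; 0 0 1]
T5·…·T1 = [-2 0 -22; 6 -3 75; 0 0 1]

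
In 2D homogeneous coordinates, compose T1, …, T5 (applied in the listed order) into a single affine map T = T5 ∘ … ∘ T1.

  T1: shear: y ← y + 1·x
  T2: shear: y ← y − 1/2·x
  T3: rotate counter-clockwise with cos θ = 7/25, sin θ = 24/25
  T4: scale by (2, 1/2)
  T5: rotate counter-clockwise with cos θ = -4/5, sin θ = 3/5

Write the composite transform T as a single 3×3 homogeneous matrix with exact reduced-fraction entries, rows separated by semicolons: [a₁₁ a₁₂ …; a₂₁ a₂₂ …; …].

T1 = [1 0 0; 1 1 0; 0 0 1]
T2·T1 = [1 0 0; 1/2 1 0; 0 0 1]
T3·…·T1 = [-1/5 -24/25 0; 11/10 7/25 0; 0 0 1]
T4·…·T1 = [-2/5 -48/25 0; 11/20 7/50 0; 0 0 1]
T5·…·T1 = [-1/100 363/250 0; -17/25 -158/125 0; 0 0 1]

T = [-1/100 363/250 0; -17/25 -158/125 0; 0 0 1]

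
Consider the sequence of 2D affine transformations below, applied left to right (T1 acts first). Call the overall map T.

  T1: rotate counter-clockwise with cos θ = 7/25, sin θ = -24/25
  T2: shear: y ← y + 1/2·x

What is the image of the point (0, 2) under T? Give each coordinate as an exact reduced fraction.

T1 rotate counter-clockwise with cos θ = 7/25, sin θ = -24/25: (0, 2) → (48/25, 14/25)
T2 shear: y ← y + 1/2·x: (48/25, 14/25) → (48/25, 38/25)

T(p) = (48/25, 38/25)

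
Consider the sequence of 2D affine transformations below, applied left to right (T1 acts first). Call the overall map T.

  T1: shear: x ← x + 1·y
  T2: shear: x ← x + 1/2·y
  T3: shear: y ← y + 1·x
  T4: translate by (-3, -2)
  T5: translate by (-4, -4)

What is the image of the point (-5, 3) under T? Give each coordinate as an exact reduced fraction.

T1 shear: x ← x + 1·y: (-5, 3) → (-2, 3)
T2 shear: x ← x + 1/2·y: (-2, 3) → (-1/2, 3)
T3 shear: y ← y + 1·x: (-1/2, 3) → (-1/2, 5/2)
T4 translate by (-3, -2): (-1/2, 5/2) → (-7/2, 1/2)
T5 translate by (-4, -4): (-7/2, 1/2) → (-15/2, -7/2)

T(p) = (-15/2, -7/2)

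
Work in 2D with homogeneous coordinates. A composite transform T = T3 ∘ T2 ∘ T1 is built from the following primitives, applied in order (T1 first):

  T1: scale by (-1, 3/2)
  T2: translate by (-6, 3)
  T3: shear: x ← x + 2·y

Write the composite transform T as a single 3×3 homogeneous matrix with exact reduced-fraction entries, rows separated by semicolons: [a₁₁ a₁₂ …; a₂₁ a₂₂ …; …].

T = [-1 3 0; 0 3/2 3; 0 0 1]

T1 = [-1 0 0; 0 3/2 0; 0 0 1]
T2·T1 = [-1 0 -6; 0 3/2 3; 0 0 1]
T3·…·T1 = [-1 3 0; 0 3/2 3; 0 0 1]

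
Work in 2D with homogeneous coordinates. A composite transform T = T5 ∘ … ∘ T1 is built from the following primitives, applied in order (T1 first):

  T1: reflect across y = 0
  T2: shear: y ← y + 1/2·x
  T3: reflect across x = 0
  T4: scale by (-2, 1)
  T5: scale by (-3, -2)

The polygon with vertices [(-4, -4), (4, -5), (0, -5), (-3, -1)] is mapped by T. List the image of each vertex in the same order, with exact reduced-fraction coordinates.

image vertices: (24, -4), (-24, -14), (0, -10), (18, 1)

T1 reflect across y = 0: (-4, -4) → (-4, 4); (4, -5) → (4, 5); (0, -5) → (0, 5); (-3, -1) → (-3, 1)
T2 shear: y ← y + 1/2·x: (-4, 4) → (-4, 2); (4, 5) → (4, 7); (0, 5) → (0, 5); (-3, 1) → (-3, -1/2)
T3 reflect across x = 0: (-4, 2) → (4, 2); (4, 7) → (-4, 7); (0, 5) → (0, 5); (-3, -1/2) → (3, -1/2)
T4 scale by (-2, 1): (4, 2) → (-8, 2); (-4, 7) → (8, 7); (0, 5) → (0, 5); (3, -1/2) → (-6, -1/2)
T5 scale by (-3, -2): (-8, 2) → (24, -4); (8, 7) → (-24, -14); (0, 5) → (0, -10); (-6, -1/2) → (18, 1)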